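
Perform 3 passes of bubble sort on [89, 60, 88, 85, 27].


Initial: [89, 60, 88, 85, 27]
Pass 1: [60, 88, 85, 27, 89] (4 swaps)
Pass 2: [60, 85, 27, 88, 89] (2 swaps)
Pass 3: [60, 27, 85, 88, 89] (1 swaps)

After 3 passes: [60, 27, 85, 88, 89]


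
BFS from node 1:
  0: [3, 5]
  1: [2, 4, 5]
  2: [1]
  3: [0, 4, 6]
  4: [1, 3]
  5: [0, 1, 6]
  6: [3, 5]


Visit 1, enqueue [2, 4, 5]
Visit 2, enqueue []
Visit 4, enqueue [3]
Visit 5, enqueue [0, 6]
Visit 3, enqueue []
Visit 0, enqueue []
Visit 6, enqueue []

BFS order: [1, 2, 4, 5, 3, 0, 6]


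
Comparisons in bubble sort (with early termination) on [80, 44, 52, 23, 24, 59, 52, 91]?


Algorithm: bubble sort (with early termination)
Input: [80, 44, 52, 23, 24, 59, 52, 91]
Sorted: [23, 24, 44, 52, 52, 59, 80, 91]

22


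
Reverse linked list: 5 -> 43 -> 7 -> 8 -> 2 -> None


Step 1: curr=5, set curr.next=prev(None) | reversed so far: 5
Step 2: curr=43, set curr.next=prev(5) | reversed so far: 43 -> 5
Step 3: curr=7, set curr.next=prev(43) | reversed so far: 7 -> 43 -> 5
Step 4: curr=8, set curr.next=prev(7) | reversed so far: 8 -> 7 -> 43 -> 5
Step 5: curr=2, set curr.next=prev(8) | reversed so far: 2 -> 8 -> 7 -> 43 -> 5

2 -> 8 -> 7 -> 43 -> 5 -> None


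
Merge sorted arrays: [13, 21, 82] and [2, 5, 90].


Take 2 from B
Take 5 from B
Take 13 from A
Take 21 from A
Take 82 from A

Merged: [2, 5, 13, 21, 82, 90]


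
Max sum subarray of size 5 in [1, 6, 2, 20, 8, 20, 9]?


[0:5]: 37
[1:6]: 56
[2:7]: 59

Max: 59 at [2:7]


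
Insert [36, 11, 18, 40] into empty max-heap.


Insert 36: [36]
Insert 11: [36, 11]
Insert 18: [36, 11, 18]
Insert 40: [40, 36, 18, 11]

Final heap: [40, 36, 18, 11]


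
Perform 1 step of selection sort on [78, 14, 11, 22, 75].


Initial: [78, 14, 11, 22, 75]
Step 1: min=11 at 2
  Swap: [11, 14, 78, 22, 75]

After 1 step: [11, 14, 78, 22, 75]


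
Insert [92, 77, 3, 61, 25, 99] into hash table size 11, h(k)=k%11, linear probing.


Insert 92: h=4 -> slot 4
Insert 77: h=0 -> slot 0
Insert 3: h=3 -> slot 3
Insert 61: h=6 -> slot 6
Insert 25: h=3, 2 probes -> slot 5
Insert 99: h=0, 1 probes -> slot 1

Table: [77, 99, None, 3, 92, 25, 61, None, None, None, None]


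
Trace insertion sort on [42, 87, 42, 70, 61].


Initial: [42, 87, 42, 70, 61]
Insert 87: [42, 87, 42, 70, 61]
Insert 42: [42, 42, 87, 70, 61]
Insert 70: [42, 42, 70, 87, 61]
Insert 61: [42, 42, 61, 70, 87]

Sorted: [42, 42, 61, 70, 87]


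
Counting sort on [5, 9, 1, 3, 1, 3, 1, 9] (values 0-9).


Input: [5, 9, 1, 3, 1, 3, 1, 9]
Counts: [0, 3, 0, 2, 0, 1, 0, 0, 0, 2]

Sorted: [1, 1, 1, 3, 3, 5, 9, 9]


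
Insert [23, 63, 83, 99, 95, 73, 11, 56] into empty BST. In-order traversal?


Insert 23: root
Insert 63: R from 23
Insert 83: R from 23 -> R from 63
Insert 99: R from 23 -> R from 63 -> R from 83
Insert 95: R from 23 -> R from 63 -> R from 83 -> L from 99
Insert 73: R from 23 -> R from 63 -> L from 83
Insert 11: L from 23
Insert 56: R from 23 -> L from 63

In-order: [11, 23, 56, 63, 73, 83, 95, 99]


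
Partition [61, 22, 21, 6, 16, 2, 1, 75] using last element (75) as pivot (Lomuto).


Pivot: 75
  61 <= 75: advance i (no swap)
  22 <= 75: advance i (no swap)
  21 <= 75: advance i (no swap)
  6 <= 75: advance i (no swap)
  16 <= 75: advance i (no swap)
  2 <= 75: advance i (no swap)
  1 <= 75: advance i (no swap)
Place pivot at 7: [61, 22, 21, 6, 16, 2, 1, 75]

Partitioned: [61, 22, 21, 6, 16, 2, 1, 75]


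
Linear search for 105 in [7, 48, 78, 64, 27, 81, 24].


i=0: 7!=105
i=1: 48!=105
i=2: 78!=105
i=3: 64!=105
i=4: 27!=105
i=5: 81!=105
i=6: 24!=105

Not found, 7 comps


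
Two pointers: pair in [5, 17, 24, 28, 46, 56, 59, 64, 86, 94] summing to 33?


lo=0(5)+hi=9(94)=99
lo=0(5)+hi=8(86)=91
lo=0(5)+hi=7(64)=69
lo=0(5)+hi=6(59)=64
lo=0(5)+hi=5(56)=61
lo=0(5)+hi=4(46)=51
lo=0(5)+hi=3(28)=33

Yes: 5+28=33


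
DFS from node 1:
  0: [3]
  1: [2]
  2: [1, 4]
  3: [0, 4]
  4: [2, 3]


Visit 1, push [2]
Visit 2, push [4]
Visit 4, push [3]
Visit 3, push [0]
Visit 0, push []

DFS order: [1, 2, 4, 3, 0]


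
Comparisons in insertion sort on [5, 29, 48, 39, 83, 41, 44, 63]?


Algorithm: insertion sort
Input: [5, 29, 48, 39, 83, 41, 44, 63]
Sorted: [5, 29, 39, 41, 44, 48, 63, 83]

13


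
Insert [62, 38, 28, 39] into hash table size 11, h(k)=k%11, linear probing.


Insert 62: h=7 -> slot 7
Insert 38: h=5 -> slot 5
Insert 28: h=6 -> slot 6
Insert 39: h=6, 2 probes -> slot 8

Table: [None, None, None, None, None, 38, 28, 62, 39, None, None]


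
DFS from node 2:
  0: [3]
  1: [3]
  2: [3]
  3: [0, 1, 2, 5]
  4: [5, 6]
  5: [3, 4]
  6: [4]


Visit 2, push [3]
Visit 3, push [5, 1, 0]
Visit 0, push []
Visit 1, push []
Visit 5, push [4]
Visit 4, push [6]
Visit 6, push []

DFS order: [2, 3, 0, 1, 5, 4, 6]


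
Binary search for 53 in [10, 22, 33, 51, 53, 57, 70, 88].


Step 1: lo=0, hi=7, mid=3, val=51
Step 2: lo=4, hi=7, mid=5, val=57
Step 3: lo=4, hi=4, mid=4, val=53

Found at index 4


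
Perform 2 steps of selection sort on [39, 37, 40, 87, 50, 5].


Initial: [39, 37, 40, 87, 50, 5]
Step 1: min=5 at 5
  Swap: [5, 37, 40, 87, 50, 39]
Step 2: min=37 at 1
  Swap: [5, 37, 40, 87, 50, 39]

After 2 steps: [5, 37, 40, 87, 50, 39]


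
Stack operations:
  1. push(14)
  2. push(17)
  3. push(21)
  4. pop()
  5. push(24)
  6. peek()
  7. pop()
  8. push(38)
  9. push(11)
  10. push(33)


push(14) -> [14]
push(17) -> [14, 17]
push(21) -> [14, 17, 21]
pop()->21, [14, 17]
push(24) -> [14, 17, 24]
peek()->24
pop()->24, [14, 17]
push(38) -> [14, 17, 38]
push(11) -> [14, 17, 38, 11]
push(33) -> [14, 17, 38, 11, 33]

Final stack: [14, 17, 38, 11, 33]


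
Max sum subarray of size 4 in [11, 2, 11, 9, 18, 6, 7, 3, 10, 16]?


[0:4]: 33
[1:5]: 40
[2:6]: 44
[3:7]: 40
[4:8]: 34
[5:9]: 26
[6:10]: 36

Max: 44 at [2:6]


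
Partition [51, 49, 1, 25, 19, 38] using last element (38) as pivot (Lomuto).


Pivot: 38
  1 <= 38: swap -> [1, 49, 51, 25, 19, 38]
  25 <= 38: swap -> [1, 25, 51, 49, 19, 38]
  19 <= 38: swap -> [1, 25, 19, 49, 51, 38]
Place pivot at 3: [1, 25, 19, 38, 51, 49]

Partitioned: [1, 25, 19, 38, 51, 49]


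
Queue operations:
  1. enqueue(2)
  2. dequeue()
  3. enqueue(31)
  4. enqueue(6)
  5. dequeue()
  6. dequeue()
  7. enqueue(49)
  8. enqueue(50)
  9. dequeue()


enqueue(2) -> [2]
dequeue()->2, []
enqueue(31) -> [31]
enqueue(6) -> [31, 6]
dequeue()->31, [6]
dequeue()->6, []
enqueue(49) -> [49]
enqueue(50) -> [49, 50]
dequeue()->49, [50]

Final queue: [50]


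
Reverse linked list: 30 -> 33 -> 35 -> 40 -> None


Step 1: curr=30, set curr.next=prev(None) | reversed so far: 30
Step 2: curr=33, set curr.next=prev(30) | reversed so far: 33 -> 30
Step 3: curr=35, set curr.next=prev(33) | reversed so far: 35 -> 33 -> 30
Step 4: curr=40, set curr.next=prev(35) | reversed so far: 40 -> 35 -> 33 -> 30

40 -> 35 -> 33 -> 30 -> None


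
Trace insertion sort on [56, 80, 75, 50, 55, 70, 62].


Initial: [56, 80, 75, 50, 55, 70, 62]
Insert 80: [56, 80, 75, 50, 55, 70, 62]
Insert 75: [56, 75, 80, 50, 55, 70, 62]
Insert 50: [50, 56, 75, 80, 55, 70, 62]
Insert 55: [50, 55, 56, 75, 80, 70, 62]
Insert 70: [50, 55, 56, 70, 75, 80, 62]
Insert 62: [50, 55, 56, 62, 70, 75, 80]

Sorted: [50, 55, 56, 62, 70, 75, 80]


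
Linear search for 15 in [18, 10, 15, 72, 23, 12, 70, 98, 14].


i=0: 18!=15
i=1: 10!=15
i=2: 15==15 found!

Found at 2, 3 comps


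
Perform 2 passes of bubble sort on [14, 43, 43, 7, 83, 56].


Initial: [14, 43, 43, 7, 83, 56]
Pass 1: [14, 43, 7, 43, 56, 83] (2 swaps)
Pass 2: [14, 7, 43, 43, 56, 83] (1 swaps)

After 2 passes: [14, 7, 43, 43, 56, 83]


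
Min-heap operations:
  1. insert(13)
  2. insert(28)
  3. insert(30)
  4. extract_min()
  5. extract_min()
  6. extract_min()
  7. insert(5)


insert(13) -> [13]
insert(28) -> [13, 28]
insert(30) -> [13, 28, 30]
extract_min()->13, [28, 30]
extract_min()->28, [30]
extract_min()->30, []
insert(5) -> [5]

Final heap: [5]


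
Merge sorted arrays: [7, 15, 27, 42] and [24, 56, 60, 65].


Take 7 from A
Take 15 from A
Take 24 from B
Take 27 from A
Take 42 from A

Merged: [7, 15, 24, 27, 42, 56, 60, 65]


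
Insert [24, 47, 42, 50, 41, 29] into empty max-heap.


Insert 24: [24]
Insert 47: [47, 24]
Insert 42: [47, 24, 42]
Insert 50: [50, 47, 42, 24]
Insert 41: [50, 47, 42, 24, 41]
Insert 29: [50, 47, 42, 24, 41, 29]

Final heap: [50, 47, 42, 24, 41, 29]


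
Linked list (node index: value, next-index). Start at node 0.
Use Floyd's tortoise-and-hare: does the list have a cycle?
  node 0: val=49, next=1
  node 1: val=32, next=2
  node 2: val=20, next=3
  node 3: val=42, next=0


Floyd's tortoise (slow, +1) and hare (fast, +2):
  init: slow=0, fast=0
  step 1: slow=1, fast=2
  step 2: slow=2, fast=0
  step 3: slow=3, fast=2
  step 4: slow=0, fast=0
  slow == fast at node 0: cycle detected

Cycle: yes


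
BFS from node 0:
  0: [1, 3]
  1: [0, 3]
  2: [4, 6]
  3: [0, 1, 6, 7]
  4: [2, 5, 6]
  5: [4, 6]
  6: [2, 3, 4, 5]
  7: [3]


Visit 0, enqueue [1, 3]
Visit 1, enqueue []
Visit 3, enqueue [6, 7]
Visit 6, enqueue [2, 4, 5]
Visit 7, enqueue []
Visit 2, enqueue []
Visit 4, enqueue []
Visit 5, enqueue []

BFS order: [0, 1, 3, 6, 7, 2, 4, 5]


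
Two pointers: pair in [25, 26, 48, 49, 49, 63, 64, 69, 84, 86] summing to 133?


lo=0(25)+hi=9(86)=111
lo=1(26)+hi=9(86)=112
lo=2(48)+hi=9(86)=134
lo=2(48)+hi=8(84)=132
lo=3(49)+hi=8(84)=133

Yes: 49+84=133


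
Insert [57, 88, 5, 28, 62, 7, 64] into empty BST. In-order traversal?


Insert 57: root
Insert 88: R from 57
Insert 5: L from 57
Insert 28: L from 57 -> R from 5
Insert 62: R from 57 -> L from 88
Insert 7: L from 57 -> R from 5 -> L from 28
Insert 64: R from 57 -> L from 88 -> R from 62

In-order: [5, 7, 28, 57, 62, 64, 88]


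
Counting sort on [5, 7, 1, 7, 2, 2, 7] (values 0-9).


Input: [5, 7, 1, 7, 2, 2, 7]
Counts: [0, 1, 2, 0, 0, 1, 0, 3, 0, 0]

Sorted: [1, 2, 2, 5, 7, 7, 7]


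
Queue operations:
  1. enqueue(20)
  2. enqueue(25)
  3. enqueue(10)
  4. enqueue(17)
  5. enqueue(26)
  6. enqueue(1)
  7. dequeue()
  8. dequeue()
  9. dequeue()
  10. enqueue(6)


enqueue(20) -> [20]
enqueue(25) -> [20, 25]
enqueue(10) -> [20, 25, 10]
enqueue(17) -> [20, 25, 10, 17]
enqueue(26) -> [20, 25, 10, 17, 26]
enqueue(1) -> [20, 25, 10, 17, 26, 1]
dequeue()->20, [25, 10, 17, 26, 1]
dequeue()->25, [10, 17, 26, 1]
dequeue()->10, [17, 26, 1]
enqueue(6) -> [17, 26, 1, 6]

Final queue: [17, 26, 1, 6]


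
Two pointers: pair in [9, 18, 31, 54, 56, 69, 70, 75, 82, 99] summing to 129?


lo=0(9)+hi=9(99)=108
lo=1(18)+hi=9(99)=117
lo=2(31)+hi=9(99)=130
lo=2(31)+hi=8(82)=113
lo=3(54)+hi=8(82)=136
lo=3(54)+hi=7(75)=129

Yes: 54+75=129


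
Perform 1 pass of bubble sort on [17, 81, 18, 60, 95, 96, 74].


Initial: [17, 81, 18, 60, 95, 96, 74]
Pass 1: [17, 18, 60, 81, 95, 74, 96] (3 swaps)

After 1 pass: [17, 18, 60, 81, 95, 74, 96]


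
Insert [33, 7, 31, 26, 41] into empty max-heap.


Insert 33: [33]
Insert 7: [33, 7]
Insert 31: [33, 7, 31]
Insert 26: [33, 26, 31, 7]
Insert 41: [41, 33, 31, 7, 26]

Final heap: [41, 33, 31, 7, 26]


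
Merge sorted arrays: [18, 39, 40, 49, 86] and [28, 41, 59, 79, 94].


Take 18 from A
Take 28 from B
Take 39 from A
Take 40 from A
Take 41 from B
Take 49 from A
Take 59 from B
Take 79 from B
Take 86 from A

Merged: [18, 28, 39, 40, 41, 49, 59, 79, 86, 94]


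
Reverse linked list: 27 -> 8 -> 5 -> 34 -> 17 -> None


Step 1: curr=27, set curr.next=prev(None) | reversed so far: 27
Step 2: curr=8, set curr.next=prev(27) | reversed so far: 8 -> 27
Step 3: curr=5, set curr.next=prev(8) | reversed so far: 5 -> 8 -> 27
Step 4: curr=34, set curr.next=prev(5) | reversed so far: 34 -> 5 -> 8 -> 27
Step 5: curr=17, set curr.next=prev(34) | reversed so far: 17 -> 34 -> 5 -> 8 -> 27

17 -> 34 -> 5 -> 8 -> 27 -> None


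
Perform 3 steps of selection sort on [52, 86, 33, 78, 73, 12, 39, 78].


Initial: [52, 86, 33, 78, 73, 12, 39, 78]
Step 1: min=12 at 5
  Swap: [12, 86, 33, 78, 73, 52, 39, 78]
Step 2: min=33 at 2
  Swap: [12, 33, 86, 78, 73, 52, 39, 78]
Step 3: min=39 at 6
  Swap: [12, 33, 39, 78, 73, 52, 86, 78]

After 3 steps: [12, 33, 39, 78, 73, 52, 86, 78]


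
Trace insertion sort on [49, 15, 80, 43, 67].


Initial: [49, 15, 80, 43, 67]
Insert 15: [15, 49, 80, 43, 67]
Insert 80: [15, 49, 80, 43, 67]
Insert 43: [15, 43, 49, 80, 67]
Insert 67: [15, 43, 49, 67, 80]

Sorted: [15, 43, 49, 67, 80]


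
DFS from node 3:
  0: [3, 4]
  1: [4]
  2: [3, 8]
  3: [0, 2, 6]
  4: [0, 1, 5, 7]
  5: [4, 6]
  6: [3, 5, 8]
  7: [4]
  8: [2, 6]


Visit 3, push [6, 2, 0]
Visit 0, push [4]
Visit 4, push [7, 5, 1]
Visit 1, push []
Visit 5, push [6]
Visit 6, push [8]
Visit 8, push [2]
Visit 2, push []
Visit 7, push []

DFS order: [3, 0, 4, 1, 5, 6, 8, 2, 7]


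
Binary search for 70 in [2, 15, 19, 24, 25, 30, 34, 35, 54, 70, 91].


Step 1: lo=0, hi=10, mid=5, val=30
Step 2: lo=6, hi=10, mid=8, val=54
Step 3: lo=9, hi=10, mid=9, val=70

Found at index 9


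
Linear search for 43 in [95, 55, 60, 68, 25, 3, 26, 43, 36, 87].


i=0: 95!=43
i=1: 55!=43
i=2: 60!=43
i=3: 68!=43
i=4: 25!=43
i=5: 3!=43
i=6: 26!=43
i=7: 43==43 found!

Found at 7, 8 comps


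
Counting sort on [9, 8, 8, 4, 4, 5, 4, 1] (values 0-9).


Input: [9, 8, 8, 4, 4, 5, 4, 1]
Counts: [0, 1, 0, 0, 3, 1, 0, 0, 2, 1]

Sorted: [1, 4, 4, 4, 5, 8, 8, 9]


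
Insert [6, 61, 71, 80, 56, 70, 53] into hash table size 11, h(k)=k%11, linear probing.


Insert 6: h=6 -> slot 6
Insert 61: h=6, 1 probes -> slot 7
Insert 71: h=5 -> slot 5
Insert 80: h=3 -> slot 3
Insert 56: h=1 -> slot 1
Insert 70: h=4 -> slot 4
Insert 53: h=9 -> slot 9

Table: [None, 56, None, 80, 70, 71, 6, 61, None, 53, None]


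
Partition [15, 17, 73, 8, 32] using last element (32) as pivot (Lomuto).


Pivot: 32
  15 <= 32: advance i (no swap)
  17 <= 32: advance i (no swap)
  8 <= 32: swap -> [15, 17, 8, 73, 32]
Place pivot at 3: [15, 17, 8, 32, 73]

Partitioned: [15, 17, 8, 32, 73]


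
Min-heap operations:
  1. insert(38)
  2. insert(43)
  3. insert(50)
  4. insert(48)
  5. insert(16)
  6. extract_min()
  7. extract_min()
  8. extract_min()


insert(38) -> [38]
insert(43) -> [38, 43]
insert(50) -> [38, 43, 50]
insert(48) -> [38, 43, 50, 48]
insert(16) -> [16, 38, 50, 48, 43]
extract_min()->16, [38, 43, 50, 48]
extract_min()->38, [43, 48, 50]
extract_min()->43, [48, 50]

Final heap: [48, 50]


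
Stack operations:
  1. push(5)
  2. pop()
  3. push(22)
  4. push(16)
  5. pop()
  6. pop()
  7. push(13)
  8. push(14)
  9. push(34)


push(5) -> [5]
pop()->5, []
push(22) -> [22]
push(16) -> [22, 16]
pop()->16, [22]
pop()->22, []
push(13) -> [13]
push(14) -> [13, 14]
push(34) -> [13, 14, 34]

Final stack: [13, 14, 34]


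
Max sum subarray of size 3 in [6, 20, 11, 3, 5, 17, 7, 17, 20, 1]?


[0:3]: 37
[1:4]: 34
[2:5]: 19
[3:6]: 25
[4:7]: 29
[5:8]: 41
[6:9]: 44
[7:10]: 38

Max: 44 at [6:9]


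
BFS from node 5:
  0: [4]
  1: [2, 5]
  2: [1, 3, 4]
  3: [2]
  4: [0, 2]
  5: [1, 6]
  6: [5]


Visit 5, enqueue [1, 6]
Visit 1, enqueue [2]
Visit 6, enqueue []
Visit 2, enqueue [3, 4]
Visit 3, enqueue []
Visit 4, enqueue [0]
Visit 0, enqueue []

BFS order: [5, 1, 6, 2, 3, 4, 0]


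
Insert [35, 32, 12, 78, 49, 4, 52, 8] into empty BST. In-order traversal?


Insert 35: root
Insert 32: L from 35
Insert 12: L from 35 -> L from 32
Insert 78: R from 35
Insert 49: R from 35 -> L from 78
Insert 4: L from 35 -> L from 32 -> L from 12
Insert 52: R from 35 -> L from 78 -> R from 49
Insert 8: L from 35 -> L from 32 -> L from 12 -> R from 4

In-order: [4, 8, 12, 32, 35, 49, 52, 78]


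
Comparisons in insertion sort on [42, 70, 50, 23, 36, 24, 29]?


Algorithm: insertion sort
Input: [42, 70, 50, 23, 36, 24, 29]
Sorted: [23, 24, 29, 36, 42, 50, 70]

20


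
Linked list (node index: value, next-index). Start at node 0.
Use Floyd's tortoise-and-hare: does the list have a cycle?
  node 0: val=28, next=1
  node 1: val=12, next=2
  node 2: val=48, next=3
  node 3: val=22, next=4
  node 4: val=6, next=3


Floyd's tortoise (slow, +1) and hare (fast, +2):
  init: slow=0, fast=0
  step 1: slow=1, fast=2
  step 2: slow=2, fast=4
  step 3: slow=3, fast=4
  step 4: slow=4, fast=4
  slow == fast at node 4: cycle detected

Cycle: yes


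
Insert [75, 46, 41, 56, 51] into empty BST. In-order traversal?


Insert 75: root
Insert 46: L from 75
Insert 41: L from 75 -> L from 46
Insert 56: L from 75 -> R from 46
Insert 51: L from 75 -> R from 46 -> L from 56

In-order: [41, 46, 51, 56, 75]


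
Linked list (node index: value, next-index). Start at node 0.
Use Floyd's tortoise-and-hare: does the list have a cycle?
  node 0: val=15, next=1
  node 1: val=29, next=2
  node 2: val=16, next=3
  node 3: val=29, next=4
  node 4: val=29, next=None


Floyd's tortoise (slow, +1) and hare (fast, +2):
  init: slow=0, fast=0
  step 1: slow=1, fast=2
  step 2: slow=2, fast=4
  step 3: fast -> None, no cycle

Cycle: no


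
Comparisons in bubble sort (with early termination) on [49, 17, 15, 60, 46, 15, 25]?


Algorithm: bubble sort (with early termination)
Input: [49, 17, 15, 60, 46, 15, 25]
Sorted: [15, 15, 17, 25, 46, 49, 60]

20


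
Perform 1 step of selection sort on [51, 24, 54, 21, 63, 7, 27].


Initial: [51, 24, 54, 21, 63, 7, 27]
Step 1: min=7 at 5
  Swap: [7, 24, 54, 21, 63, 51, 27]

After 1 step: [7, 24, 54, 21, 63, 51, 27]


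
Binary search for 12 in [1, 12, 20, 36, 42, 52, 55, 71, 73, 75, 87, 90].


Step 1: lo=0, hi=11, mid=5, val=52
Step 2: lo=0, hi=4, mid=2, val=20
Step 3: lo=0, hi=1, mid=0, val=1
Step 4: lo=1, hi=1, mid=1, val=12

Found at index 1


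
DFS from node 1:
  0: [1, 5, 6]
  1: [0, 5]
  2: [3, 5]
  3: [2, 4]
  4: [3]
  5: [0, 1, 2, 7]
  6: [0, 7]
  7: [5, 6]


Visit 1, push [5, 0]
Visit 0, push [6, 5]
Visit 5, push [7, 2]
Visit 2, push [3]
Visit 3, push [4]
Visit 4, push []
Visit 7, push [6]
Visit 6, push []

DFS order: [1, 0, 5, 2, 3, 4, 7, 6]


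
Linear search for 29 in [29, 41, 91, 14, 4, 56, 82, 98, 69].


i=0: 29==29 found!

Found at 0, 1 comps


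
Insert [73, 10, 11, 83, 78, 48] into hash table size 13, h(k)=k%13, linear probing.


Insert 73: h=8 -> slot 8
Insert 10: h=10 -> slot 10
Insert 11: h=11 -> slot 11
Insert 83: h=5 -> slot 5
Insert 78: h=0 -> slot 0
Insert 48: h=9 -> slot 9

Table: [78, None, None, None, None, 83, None, None, 73, 48, 10, 11, None]


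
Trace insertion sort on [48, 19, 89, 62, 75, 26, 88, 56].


Initial: [48, 19, 89, 62, 75, 26, 88, 56]
Insert 19: [19, 48, 89, 62, 75, 26, 88, 56]
Insert 89: [19, 48, 89, 62, 75, 26, 88, 56]
Insert 62: [19, 48, 62, 89, 75, 26, 88, 56]
Insert 75: [19, 48, 62, 75, 89, 26, 88, 56]
Insert 26: [19, 26, 48, 62, 75, 89, 88, 56]
Insert 88: [19, 26, 48, 62, 75, 88, 89, 56]
Insert 56: [19, 26, 48, 56, 62, 75, 88, 89]

Sorted: [19, 26, 48, 56, 62, 75, 88, 89]


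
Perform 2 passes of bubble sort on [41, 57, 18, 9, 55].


Initial: [41, 57, 18, 9, 55]
Pass 1: [41, 18, 9, 55, 57] (3 swaps)
Pass 2: [18, 9, 41, 55, 57] (2 swaps)

After 2 passes: [18, 9, 41, 55, 57]


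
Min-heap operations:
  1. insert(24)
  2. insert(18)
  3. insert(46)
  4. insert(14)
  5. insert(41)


insert(24) -> [24]
insert(18) -> [18, 24]
insert(46) -> [18, 24, 46]
insert(14) -> [14, 18, 46, 24]
insert(41) -> [14, 18, 46, 24, 41]

Final heap: [14, 18, 46, 24, 41]


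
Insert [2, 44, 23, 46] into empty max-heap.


Insert 2: [2]
Insert 44: [44, 2]
Insert 23: [44, 2, 23]
Insert 46: [46, 44, 23, 2]

Final heap: [46, 44, 23, 2]


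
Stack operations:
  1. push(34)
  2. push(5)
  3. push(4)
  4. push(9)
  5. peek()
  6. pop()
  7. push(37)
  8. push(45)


push(34) -> [34]
push(5) -> [34, 5]
push(4) -> [34, 5, 4]
push(9) -> [34, 5, 4, 9]
peek()->9
pop()->9, [34, 5, 4]
push(37) -> [34, 5, 4, 37]
push(45) -> [34, 5, 4, 37, 45]

Final stack: [34, 5, 4, 37, 45]


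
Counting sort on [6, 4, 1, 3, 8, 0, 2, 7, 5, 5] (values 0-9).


Input: [6, 4, 1, 3, 8, 0, 2, 7, 5, 5]
Counts: [1, 1, 1, 1, 1, 2, 1, 1, 1, 0]

Sorted: [0, 1, 2, 3, 4, 5, 5, 6, 7, 8]


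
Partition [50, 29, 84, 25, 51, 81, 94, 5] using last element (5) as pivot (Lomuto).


Pivot: 5
Place pivot at 0: [5, 29, 84, 25, 51, 81, 94, 50]

Partitioned: [5, 29, 84, 25, 51, 81, 94, 50]


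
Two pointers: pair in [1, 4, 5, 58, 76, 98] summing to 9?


lo=0(1)+hi=5(98)=99
lo=0(1)+hi=4(76)=77
lo=0(1)+hi=3(58)=59
lo=0(1)+hi=2(5)=6
lo=1(4)+hi=2(5)=9

Yes: 4+5=9


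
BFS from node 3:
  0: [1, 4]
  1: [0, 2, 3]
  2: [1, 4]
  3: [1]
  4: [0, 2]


Visit 3, enqueue [1]
Visit 1, enqueue [0, 2]
Visit 0, enqueue [4]
Visit 2, enqueue []
Visit 4, enqueue []

BFS order: [3, 1, 0, 2, 4]


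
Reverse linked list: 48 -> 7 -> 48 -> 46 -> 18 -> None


Step 1: curr=48, set curr.next=prev(None) | reversed so far: 48
Step 2: curr=7, set curr.next=prev(48) | reversed so far: 7 -> 48
Step 3: curr=48, set curr.next=prev(7) | reversed so far: 48 -> 7 -> 48
Step 4: curr=46, set curr.next=prev(48) | reversed so far: 46 -> 48 -> 7 -> 48
Step 5: curr=18, set curr.next=prev(46) | reversed so far: 18 -> 46 -> 48 -> 7 -> 48

18 -> 46 -> 48 -> 7 -> 48 -> None


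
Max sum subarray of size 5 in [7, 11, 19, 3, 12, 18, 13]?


[0:5]: 52
[1:6]: 63
[2:7]: 65

Max: 65 at [2:7]


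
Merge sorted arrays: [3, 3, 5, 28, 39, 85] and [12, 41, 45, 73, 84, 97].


Take 3 from A
Take 3 from A
Take 5 from A
Take 12 from B
Take 28 from A
Take 39 from A
Take 41 from B
Take 45 from B
Take 73 from B
Take 84 from B
Take 85 from A

Merged: [3, 3, 5, 12, 28, 39, 41, 45, 73, 84, 85, 97]


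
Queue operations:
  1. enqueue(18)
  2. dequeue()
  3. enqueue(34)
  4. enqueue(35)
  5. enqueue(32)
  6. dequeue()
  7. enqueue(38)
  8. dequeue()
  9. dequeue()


enqueue(18) -> [18]
dequeue()->18, []
enqueue(34) -> [34]
enqueue(35) -> [34, 35]
enqueue(32) -> [34, 35, 32]
dequeue()->34, [35, 32]
enqueue(38) -> [35, 32, 38]
dequeue()->35, [32, 38]
dequeue()->32, [38]

Final queue: [38]


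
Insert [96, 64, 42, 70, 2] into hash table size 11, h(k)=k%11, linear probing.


Insert 96: h=8 -> slot 8
Insert 64: h=9 -> slot 9
Insert 42: h=9, 1 probes -> slot 10
Insert 70: h=4 -> slot 4
Insert 2: h=2 -> slot 2

Table: [None, None, 2, None, 70, None, None, None, 96, 64, 42]


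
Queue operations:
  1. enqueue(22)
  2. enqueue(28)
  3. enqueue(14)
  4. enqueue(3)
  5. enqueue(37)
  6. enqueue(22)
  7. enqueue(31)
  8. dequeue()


enqueue(22) -> [22]
enqueue(28) -> [22, 28]
enqueue(14) -> [22, 28, 14]
enqueue(3) -> [22, 28, 14, 3]
enqueue(37) -> [22, 28, 14, 3, 37]
enqueue(22) -> [22, 28, 14, 3, 37, 22]
enqueue(31) -> [22, 28, 14, 3, 37, 22, 31]
dequeue()->22, [28, 14, 3, 37, 22, 31]

Final queue: [28, 14, 3, 37, 22, 31]


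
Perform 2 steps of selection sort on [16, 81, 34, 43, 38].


Initial: [16, 81, 34, 43, 38]
Step 1: min=16 at 0
  Swap: [16, 81, 34, 43, 38]
Step 2: min=34 at 2
  Swap: [16, 34, 81, 43, 38]

After 2 steps: [16, 34, 81, 43, 38]


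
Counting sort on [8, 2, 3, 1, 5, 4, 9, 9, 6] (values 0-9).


Input: [8, 2, 3, 1, 5, 4, 9, 9, 6]
Counts: [0, 1, 1, 1, 1, 1, 1, 0, 1, 2]

Sorted: [1, 2, 3, 4, 5, 6, 8, 9, 9]


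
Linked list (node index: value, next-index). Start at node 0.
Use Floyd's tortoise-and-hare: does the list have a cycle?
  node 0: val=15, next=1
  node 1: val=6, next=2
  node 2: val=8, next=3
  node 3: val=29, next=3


Floyd's tortoise (slow, +1) and hare (fast, +2):
  init: slow=0, fast=0
  step 1: slow=1, fast=2
  step 2: slow=2, fast=3
  step 3: slow=3, fast=3
  slow == fast at node 3: cycle detected

Cycle: yes


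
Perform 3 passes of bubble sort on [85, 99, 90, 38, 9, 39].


Initial: [85, 99, 90, 38, 9, 39]
Pass 1: [85, 90, 38, 9, 39, 99] (4 swaps)
Pass 2: [85, 38, 9, 39, 90, 99] (3 swaps)
Pass 3: [38, 9, 39, 85, 90, 99] (3 swaps)

After 3 passes: [38, 9, 39, 85, 90, 99]


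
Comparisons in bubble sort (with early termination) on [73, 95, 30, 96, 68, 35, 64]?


Algorithm: bubble sort (with early termination)
Input: [73, 95, 30, 96, 68, 35, 64]
Sorted: [30, 35, 64, 68, 73, 95, 96]

20


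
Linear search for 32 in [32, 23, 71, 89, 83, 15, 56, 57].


i=0: 32==32 found!

Found at 0, 1 comps


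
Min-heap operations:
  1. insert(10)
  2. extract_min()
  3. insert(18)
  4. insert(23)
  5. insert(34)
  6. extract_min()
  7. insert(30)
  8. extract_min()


insert(10) -> [10]
extract_min()->10, []
insert(18) -> [18]
insert(23) -> [18, 23]
insert(34) -> [18, 23, 34]
extract_min()->18, [23, 34]
insert(30) -> [23, 34, 30]
extract_min()->23, [30, 34]

Final heap: [30, 34]


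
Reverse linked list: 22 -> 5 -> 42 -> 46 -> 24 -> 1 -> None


Step 1: curr=22, set curr.next=prev(None) | reversed so far: 22
Step 2: curr=5, set curr.next=prev(22) | reversed so far: 5 -> 22
Step 3: curr=42, set curr.next=prev(5) | reversed so far: 42 -> 5 -> 22
Step 4: curr=46, set curr.next=prev(42) | reversed so far: 46 -> 42 -> 5 -> 22
Step 5: curr=24, set curr.next=prev(46) | reversed so far: 24 -> 46 -> 42 -> 5 -> 22
Step 6: curr=1, set curr.next=prev(24) | reversed so far: 1 -> 24 -> 46 -> 42 -> 5 -> 22

1 -> 24 -> 46 -> 42 -> 5 -> 22 -> None


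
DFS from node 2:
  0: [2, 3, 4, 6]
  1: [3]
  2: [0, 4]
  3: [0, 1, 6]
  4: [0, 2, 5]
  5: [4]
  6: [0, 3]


Visit 2, push [4, 0]
Visit 0, push [6, 4, 3]
Visit 3, push [6, 1]
Visit 1, push []
Visit 6, push []
Visit 4, push [5]
Visit 5, push []

DFS order: [2, 0, 3, 1, 6, 4, 5]


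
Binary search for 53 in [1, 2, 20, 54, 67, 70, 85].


Step 1: lo=0, hi=6, mid=3, val=54
Step 2: lo=0, hi=2, mid=1, val=2
Step 3: lo=2, hi=2, mid=2, val=20

Not found


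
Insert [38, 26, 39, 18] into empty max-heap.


Insert 38: [38]
Insert 26: [38, 26]
Insert 39: [39, 26, 38]
Insert 18: [39, 26, 38, 18]

Final heap: [39, 26, 38, 18]


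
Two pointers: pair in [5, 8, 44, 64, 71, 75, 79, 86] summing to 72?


lo=0(5)+hi=7(86)=91
lo=0(5)+hi=6(79)=84
lo=0(5)+hi=5(75)=80
lo=0(5)+hi=4(71)=76
lo=0(5)+hi=3(64)=69
lo=1(8)+hi=3(64)=72

Yes: 8+64=72


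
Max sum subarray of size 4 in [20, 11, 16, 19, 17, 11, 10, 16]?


[0:4]: 66
[1:5]: 63
[2:6]: 63
[3:7]: 57
[4:8]: 54

Max: 66 at [0:4]


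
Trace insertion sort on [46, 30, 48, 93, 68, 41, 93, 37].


Initial: [46, 30, 48, 93, 68, 41, 93, 37]
Insert 30: [30, 46, 48, 93, 68, 41, 93, 37]
Insert 48: [30, 46, 48, 93, 68, 41, 93, 37]
Insert 93: [30, 46, 48, 93, 68, 41, 93, 37]
Insert 68: [30, 46, 48, 68, 93, 41, 93, 37]
Insert 41: [30, 41, 46, 48, 68, 93, 93, 37]
Insert 93: [30, 41, 46, 48, 68, 93, 93, 37]
Insert 37: [30, 37, 41, 46, 48, 68, 93, 93]

Sorted: [30, 37, 41, 46, 48, 68, 93, 93]


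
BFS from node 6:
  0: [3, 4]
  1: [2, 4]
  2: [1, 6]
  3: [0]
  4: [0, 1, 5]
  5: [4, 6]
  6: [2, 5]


Visit 6, enqueue [2, 5]
Visit 2, enqueue [1]
Visit 5, enqueue [4]
Visit 1, enqueue []
Visit 4, enqueue [0]
Visit 0, enqueue [3]
Visit 3, enqueue []

BFS order: [6, 2, 5, 1, 4, 0, 3]


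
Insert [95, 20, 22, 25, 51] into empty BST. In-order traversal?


Insert 95: root
Insert 20: L from 95
Insert 22: L from 95 -> R from 20
Insert 25: L from 95 -> R from 20 -> R from 22
Insert 51: L from 95 -> R from 20 -> R from 22 -> R from 25

In-order: [20, 22, 25, 51, 95]


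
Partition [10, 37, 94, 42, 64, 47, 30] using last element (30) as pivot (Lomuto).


Pivot: 30
  10 <= 30: advance i (no swap)
Place pivot at 1: [10, 30, 94, 42, 64, 47, 37]

Partitioned: [10, 30, 94, 42, 64, 47, 37]


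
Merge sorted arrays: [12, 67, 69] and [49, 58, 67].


Take 12 from A
Take 49 from B
Take 58 from B
Take 67 from A
Take 67 from B

Merged: [12, 49, 58, 67, 67, 69]


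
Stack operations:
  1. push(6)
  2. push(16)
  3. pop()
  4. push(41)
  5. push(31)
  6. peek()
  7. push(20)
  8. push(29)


push(6) -> [6]
push(16) -> [6, 16]
pop()->16, [6]
push(41) -> [6, 41]
push(31) -> [6, 41, 31]
peek()->31
push(20) -> [6, 41, 31, 20]
push(29) -> [6, 41, 31, 20, 29]

Final stack: [6, 41, 31, 20, 29]


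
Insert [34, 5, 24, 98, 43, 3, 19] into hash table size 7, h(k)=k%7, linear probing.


Insert 34: h=6 -> slot 6
Insert 5: h=5 -> slot 5
Insert 24: h=3 -> slot 3
Insert 98: h=0 -> slot 0
Insert 43: h=1 -> slot 1
Insert 3: h=3, 1 probes -> slot 4
Insert 19: h=5, 4 probes -> slot 2

Table: [98, 43, 19, 24, 3, 5, 34]


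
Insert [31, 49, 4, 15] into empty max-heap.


Insert 31: [31]
Insert 49: [49, 31]
Insert 4: [49, 31, 4]
Insert 15: [49, 31, 4, 15]

Final heap: [49, 31, 4, 15]


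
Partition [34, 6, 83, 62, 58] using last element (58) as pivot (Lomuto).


Pivot: 58
  34 <= 58: advance i (no swap)
  6 <= 58: advance i (no swap)
Place pivot at 2: [34, 6, 58, 62, 83]

Partitioned: [34, 6, 58, 62, 83]


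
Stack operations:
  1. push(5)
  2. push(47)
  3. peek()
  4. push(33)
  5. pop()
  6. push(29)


push(5) -> [5]
push(47) -> [5, 47]
peek()->47
push(33) -> [5, 47, 33]
pop()->33, [5, 47]
push(29) -> [5, 47, 29]

Final stack: [5, 47, 29]


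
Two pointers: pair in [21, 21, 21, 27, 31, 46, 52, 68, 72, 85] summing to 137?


lo=0(21)+hi=9(85)=106
lo=1(21)+hi=9(85)=106
lo=2(21)+hi=9(85)=106
lo=3(27)+hi=9(85)=112
lo=4(31)+hi=9(85)=116
lo=5(46)+hi=9(85)=131
lo=6(52)+hi=9(85)=137

Yes: 52+85=137


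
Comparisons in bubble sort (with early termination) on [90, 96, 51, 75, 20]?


Algorithm: bubble sort (with early termination)
Input: [90, 96, 51, 75, 20]
Sorted: [20, 51, 75, 90, 96]

10


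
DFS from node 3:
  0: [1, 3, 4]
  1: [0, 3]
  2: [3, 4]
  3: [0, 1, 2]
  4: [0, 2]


Visit 3, push [2, 1, 0]
Visit 0, push [4, 1]
Visit 1, push []
Visit 4, push [2]
Visit 2, push []

DFS order: [3, 0, 1, 4, 2]


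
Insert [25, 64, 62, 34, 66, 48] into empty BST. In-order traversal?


Insert 25: root
Insert 64: R from 25
Insert 62: R from 25 -> L from 64
Insert 34: R from 25 -> L from 64 -> L from 62
Insert 66: R from 25 -> R from 64
Insert 48: R from 25 -> L from 64 -> L from 62 -> R from 34

In-order: [25, 34, 48, 62, 64, 66]


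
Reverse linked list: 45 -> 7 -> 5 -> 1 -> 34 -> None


Step 1: curr=45, set curr.next=prev(None) | reversed so far: 45
Step 2: curr=7, set curr.next=prev(45) | reversed so far: 7 -> 45
Step 3: curr=5, set curr.next=prev(7) | reversed so far: 5 -> 7 -> 45
Step 4: curr=1, set curr.next=prev(5) | reversed so far: 1 -> 5 -> 7 -> 45
Step 5: curr=34, set curr.next=prev(1) | reversed so far: 34 -> 1 -> 5 -> 7 -> 45

34 -> 1 -> 5 -> 7 -> 45 -> None


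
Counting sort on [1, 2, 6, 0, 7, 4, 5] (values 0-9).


Input: [1, 2, 6, 0, 7, 4, 5]
Counts: [1, 1, 1, 0, 1, 1, 1, 1, 0, 0]

Sorted: [0, 1, 2, 4, 5, 6, 7]


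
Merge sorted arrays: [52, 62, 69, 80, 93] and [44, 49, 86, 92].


Take 44 from B
Take 49 from B
Take 52 from A
Take 62 from A
Take 69 from A
Take 80 from A
Take 86 from B
Take 92 from B

Merged: [44, 49, 52, 62, 69, 80, 86, 92, 93]


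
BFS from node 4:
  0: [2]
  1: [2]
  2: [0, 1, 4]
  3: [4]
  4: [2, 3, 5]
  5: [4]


Visit 4, enqueue [2, 3, 5]
Visit 2, enqueue [0, 1]
Visit 3, enqueue []
Visit 5, enqueue []
Visit 0, enqueue []
Visit 1, enqueue []

BFS order: [4, 2, 3, 5, 0, 1]


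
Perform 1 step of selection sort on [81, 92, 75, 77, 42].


Initial: [81, 92, 75, 77, 42]
Step 1: min=42 at 4
  Swap: [42, 92, 75, 77, 81]

After 1 step: [42, 92, 75, 77, 81]


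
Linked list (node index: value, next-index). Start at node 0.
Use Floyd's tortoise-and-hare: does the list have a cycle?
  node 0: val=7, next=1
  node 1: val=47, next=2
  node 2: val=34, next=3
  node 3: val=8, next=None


Floyd's tortoise (slow, +1) and hare (fast, +2):
  init: slow=0, fast=0
  step 1: slow=1, fast=2
  step 2: fast 2->3->None, no cycle

Cycle: no


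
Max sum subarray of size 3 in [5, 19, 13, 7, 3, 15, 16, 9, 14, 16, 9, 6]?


[0:3]: 37
[1:4]: 39
[2:5]: 23
[3:6]: 25
[4:7]: 34
[5:8]: 40
[6:9]: 39
[7:10]: 39
[8:11]: 39
[9:12]: 31

Max: 40 at [5:8]


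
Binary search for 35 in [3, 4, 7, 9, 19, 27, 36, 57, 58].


Step 1: lo=0, hi=8, mid=4, val=19
Step 2: lo=5, hi=8, mid=6, val=36
Step 3: lo=5, hi=5, mid=5, val=27

Not found


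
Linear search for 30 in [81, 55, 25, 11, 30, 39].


i=0: 81!=30
i=1: 55!=30
i=2: 25!=30
i=3: 11!=30
i=4: 30==30 found!

Found at 4, 5 comps


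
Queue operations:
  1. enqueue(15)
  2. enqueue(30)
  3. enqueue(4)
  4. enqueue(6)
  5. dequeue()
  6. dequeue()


enqueue(15) -> [15]
enqueue(30) -> [15, 30]
enqueue(4) -> [15, 30, 4]
enqueue(6) -> [15, 30, 4, 6]
dequeue()->15, [30, 4, 6]
dequeue()->30, [4, 6]

Final queue: [4, 6]


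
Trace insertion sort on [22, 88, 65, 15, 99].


Initial: [22, 88, 65, 15, 99]
Insert 88: [22, 88, 65, 15, 99]
Insert 65: [22, 65, 88, 15, 99]
Insert 15: [15, 22, 65, 88, 99]
Insert 99: [15, 22, 65, 88, 99]

Sorted: [15, 22, 65, 88, 99]


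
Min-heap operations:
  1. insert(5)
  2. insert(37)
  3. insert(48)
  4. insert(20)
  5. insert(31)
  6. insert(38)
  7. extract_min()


insert(5) -> [5]
insert(37) -> [5, 37]
insert(48) -> [5, 37, 48]
insert(20) -> [5, 20, 48, 37]
insert(31) -> [5, 20, 48, 37, 31]
insert(38) -> [5, 20, 38, 37, 31, 48]
extract_min()->5, [20, 31, 38, 37, 48]

Final heap: [20, 31, 38, 37, 48]


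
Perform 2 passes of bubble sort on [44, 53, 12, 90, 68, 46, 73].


Initial: [44, 53, 12, 90, 68, 46, 73]
Pass 1: [44, 12, 53, 68, 46, 73, 90] (4 swaps)
Pass 2: [12, 44, 53, 46, 68, 73, 90] (2 swaps)

After 2 passes: [12, 44, 53, 46, 68, 73, 90]


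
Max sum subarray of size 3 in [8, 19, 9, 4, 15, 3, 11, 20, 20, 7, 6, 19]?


[0:3]: 36
[1:4]: 32
[2:5]: 28
[3:6]: 22
[4:7]: 29
[5:8]: 34
[6:9]: 51
[7:10]: 47
[8:11]: 33
[9:12]: 32

Max: 51 at [6:9]


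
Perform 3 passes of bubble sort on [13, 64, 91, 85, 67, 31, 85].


Initial: [13, 64, 91, 85, 67, 31, 85]
Pass 1: [13, 64, 85, 67, 31, 85, 91] (4 swaps)
Pass 2: [13, 64, 67, 31, 85, 85, 91] (2 swaps)
Pass 3: [13, 64, 31, 67, 85, 85, 91] (1 swaps)

After 3 passes: [13, 64, 31, 67, 85, 85, 91]


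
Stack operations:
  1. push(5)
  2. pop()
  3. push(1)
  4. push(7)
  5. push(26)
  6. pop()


push(5) -> [5]
pop()->5, []
push(1) -> [1]
push(7) -> [1, 7]
push(26) -> [1, 7, 26]
pop()->26, [1, 7]

Final stack: [1, 7]


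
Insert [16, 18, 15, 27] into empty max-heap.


Insert 16: [16]
Insert 18: [18, 16]
Insert 15: [18, 16, 15]
Insert 27: [27, 18, 15, 16]

Final heap: [27, 18, 15, 16]


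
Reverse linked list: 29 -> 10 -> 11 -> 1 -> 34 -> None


Step 1: curr=29, set curr.next=prev(None) | reversed so far: 29
Step 2: curr=10, set curr.next=prev(29) | reversed so far: 10 -> 29
Step 3: curr=11, set curr.next=prev(10) | reversed so far: 11 -> 10 -> 29
Step 4: curr=1, set curr.next=prev(11) | reversed so far: 1 -> 11 -> 10 -> 29
Step 5: curr=34, set curr.next=prev(1) | reversed so far: 34 -> 1 -> 11 -> 10 -> 29

34 -> 1 -> 11 -> 10 -> 29 -> None


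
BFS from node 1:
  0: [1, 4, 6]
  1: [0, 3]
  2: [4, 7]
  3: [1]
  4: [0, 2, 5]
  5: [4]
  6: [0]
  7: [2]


Visit 1, enqueue [0, 3]
Visit 0, enqueue [4, 6]
Visit 3, enqueue []
Visit 4, enqueue [2, 5]
Visit 6, enqueue []
Visit 2, enqueue [7]
Visit 5, enqueue []
Visit 7, enqueue []

BFS order: [1, 0, 3, 4, 6, 2, 5, 7]


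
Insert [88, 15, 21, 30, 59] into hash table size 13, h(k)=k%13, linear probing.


Insert 88: h=10 -> slot 10
Insert 15: h=2 -> slot 2
Insert 21: h=8 -> slot 8
Insert 30: h=4 -> slot 4
Insert 59: h=7 -> slot 7

Table: [None, None, 15, None, 30, None, None, 59, 21, None, 88, None, None]


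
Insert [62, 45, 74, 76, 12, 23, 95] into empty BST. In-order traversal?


Insert 62: root
Insert 45: L from 62
Insert 74: R from 62
Insert 76: R from 62 -> R from 74
Insert 12: L from 62 -> L from 45
Insert 23: L from 62 -> L from 45 -> R from 12
Insert 95: R from 62 -> R from 74 -> R from 76

In-order: [12, 23, 45, 62, 74, 76, 95]


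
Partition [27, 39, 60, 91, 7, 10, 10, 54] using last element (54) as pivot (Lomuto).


Pivot: 54
  27 <= 54: advance i (no swap)
  39 <= 54: advance i (no swap)
  7 <= 54: swap -> [27, 39, 7, 91, 60, 10, 10, 54]
  10 <= 54: swap -> [27, 39, 7, 10, 60, 91, 10, 54]
  10 <= 54: swap -> [27, 39, 7, 10, 10, 91, 60, 54]
Place pivot at 5: [27, 39, 7, 10, 10, 54, 60, 91]

Partitioned: [27, 39, 7, 10, 10, 54, 60, 91]


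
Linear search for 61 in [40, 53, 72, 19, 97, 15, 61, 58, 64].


i=0: 40!=61
i=1: 53!=61
i=2: 72!=61
i=3: 19!=61
i=4: 97!=61
i=5: 15!=61
i=6: 61==61 found!

Found at 6, 7 comps


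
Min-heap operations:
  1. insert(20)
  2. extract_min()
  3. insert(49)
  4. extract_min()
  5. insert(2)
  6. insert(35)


insert(20) -> [20]
extract_min()->20, []
insert(49) -> [49]
extract_min()->49, []
insert(2) -> [2]
insert(35) -> [2, 35]

Final heap: [2, 35]


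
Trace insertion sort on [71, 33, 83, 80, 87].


Initial: [71, 33, 83, 80, 87]
Insert 33: [33, 71, 83, 80, 87]
Insert 83: [33, 71, 83, 80, 87]
Insert 80: [33, 71, 80, 83, 87]
Insert 87: [33, 71, 80, 83, 87]

Sorted: [33, 71, 80, 83, 87]


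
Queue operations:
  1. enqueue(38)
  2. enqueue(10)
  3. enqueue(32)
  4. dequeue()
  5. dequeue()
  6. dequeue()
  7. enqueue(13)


enqueue(38) -> [38]
enqueue(10) -> [38, 10]
enqueue(32) -> [38, 10, 32]
dequeue()->38, [10, 32]
dequeue()->10, [32]
dequeue()->32, []
enqueue(13) -> [13]

Final queue: [13]


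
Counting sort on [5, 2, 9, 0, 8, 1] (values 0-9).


Input: [5, 2, 9, 0, 8, 1]
Counts: [1, 1, 1, 0, 0, 1, 0, 0, 1, 1]

Sorted: [0, 1, 2, 5, 8, 9]


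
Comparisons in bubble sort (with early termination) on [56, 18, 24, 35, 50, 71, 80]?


Algorithm: bubble sort (with early termination)
Input: [56, 18, 24, 35, 50, 71, 80]
Sorted: [18, 24, 35, 50, 56, 71, 80]

11


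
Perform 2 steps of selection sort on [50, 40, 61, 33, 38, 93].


Initial: [50, 40, 61, 33, 38, 93]
Step 1: min=33 at 3
  Swap: [33, 40, 61, 50, 38, 93]
Step 2: min=38 at 4
  Swap: [33, 38, 61, 50, 40, 93]

After 2 steps: [33, 38, 61, 50, 40, 93]


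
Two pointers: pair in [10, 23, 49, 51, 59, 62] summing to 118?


lo=0(10)+hi=5(62)=72
lo=1(23)+hi=5(62)=85
lo=2(49)+hi=5(62)=111
lo=3(51)+hi=5(62)=113
lo=4(59)+hi=5(62)=121

No pair found


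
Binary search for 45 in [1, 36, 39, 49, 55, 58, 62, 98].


Step 1: lo=0, hi=7, mid=3, val=49
Step 2: lo=0, hi=2, mid=1, val=36
Step 3: lo=2, hi=2, mid=2, val=39

Not found


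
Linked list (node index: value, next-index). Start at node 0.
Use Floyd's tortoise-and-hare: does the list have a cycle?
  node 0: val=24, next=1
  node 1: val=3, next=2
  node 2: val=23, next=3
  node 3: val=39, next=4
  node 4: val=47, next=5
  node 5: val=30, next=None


Floyd's tortoise (slow, +1) and hare (fast, +2):
  init: slow=0, fast=0
  step 1: slow=1, fast=2
  step 2: slow=2, fast=4
  step 3: fast 4->5->None, no cycle

Cycle: no


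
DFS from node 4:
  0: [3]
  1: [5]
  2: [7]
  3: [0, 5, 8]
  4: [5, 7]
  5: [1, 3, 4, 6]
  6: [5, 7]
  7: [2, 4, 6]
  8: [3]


Visit 4, push [7, 5]
Visit 5, push [6, 3, 1]
Visit 1, push []
Visit 3, push [8, 0]
Visit 0, push []
Visit 8, push []
Visit 6, push [7]
Visit 7, push [2]
Visit 2, push []

DFS order: [4, 5, 1, 3, 0, 8, 6, 7, 2]


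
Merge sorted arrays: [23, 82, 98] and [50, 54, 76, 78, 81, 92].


Take 23 from A
Take 50 from B
Take 54 from B
Take 76 from B
Take 78 from B
Take 81 from B
Take 82 from A
Take 92 from B

Merged: [23, 50, 54, 76, 78, 81, 82, 92, 98]


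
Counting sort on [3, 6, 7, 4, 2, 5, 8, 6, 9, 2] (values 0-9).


Input: [3, 6, 7, 4, 2, 5, 8, 6, 9, 2]
Counts: [0, 0, 2, 1, 1, 1, 2, 1, 1, 1]

Sorted: [2, 2, 3, 4, 5, 6, 6, 7, 8, 9]


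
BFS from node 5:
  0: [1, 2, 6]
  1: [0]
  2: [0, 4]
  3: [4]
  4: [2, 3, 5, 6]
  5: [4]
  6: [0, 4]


Visit 5, enqueue [4]
Visit 4, enqueue [2, 3, 6]
Visit 2, enqueue [0]
Visit 3, enqueue []
Visit 6, enqueue []
Visit 0, enqueue [1]
Visit 1, enqueue []

BFS order: [5, 4, 2, 3, 6, 0, 1]


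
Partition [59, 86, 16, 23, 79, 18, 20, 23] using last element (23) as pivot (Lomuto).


Pivot: 23
  16 <= 23: swap -> [16, 86, 59, 23, 79, 18, 20, 23]
  23 <= 23: swap -> [16, 23, 59, 86, 79, 18, 20, 23]
  18 <= 23: swap -> [16, 23, 18, 86, 79, 59, 20, 23]
  20 <= 23: swap -> [16, 23, 18, 20, 79, 59, 86, 23]
Place pivot at 4: [16, 23, 18, 20, 23, 59, 86, 79]

Partitioned: [16, 23, 18, 20, 23, 59, 86, 79]
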